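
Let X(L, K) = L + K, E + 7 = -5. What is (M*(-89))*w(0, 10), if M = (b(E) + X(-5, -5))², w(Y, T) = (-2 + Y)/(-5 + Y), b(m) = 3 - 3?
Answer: -3560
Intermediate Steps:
E = -12 (E = -7 - 5 = -12)
b(m) = 0
w(Y, T) = (-2 + Y)/(-5 + Y)
X(L, K) = K + L
M = 100 (M = (0 + (-5 - 5))² = (0 - 10)² = (-10)² = 100)
(M*(-89))*w(0, 10) = (100*(-89))*((-2 + 0)/(-5 + 0)) = -8900*(-2)/(-5) = -(-1780)*(-2) = -8900*⅖ = -3560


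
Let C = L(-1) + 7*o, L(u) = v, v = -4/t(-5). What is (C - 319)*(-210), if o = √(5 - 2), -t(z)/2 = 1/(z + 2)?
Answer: 68250 - 1470*√3 ≈ 65704.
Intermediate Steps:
t(z) = -2/(2 + z) (t(z) = -2/(z + 2) = -2/(2 + z))
v = -6 (v = -4/((-2/(2 - 5))) = -4/((-2/(-3))) = -4/((-2*(-⅓))) = -4/⅔ = -4*3/2 = -6)
o = √3 ≈ 1.7320
L(u) = -6
C = -6 + 7*√3 ≈ 6.1244
(C - 319)*(-210) = ((-6 + 7*√3) - 319)*(-210) = (-325 + 7*√3)*(-210) = 68250 - 1470*√3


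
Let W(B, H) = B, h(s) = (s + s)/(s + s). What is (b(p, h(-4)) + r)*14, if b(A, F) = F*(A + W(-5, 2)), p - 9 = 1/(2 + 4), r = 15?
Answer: 805/3 ≈ 268.33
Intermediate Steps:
h(s) = 1 (h(s) = (2*s)/((2*s)) = (2*s)*(1/(2*s)) = 1)
p = 55/6 (p = 9 + 1/(2 + 4) = 9 + 1/6 = 55/6 ≈ 9.1667)
b(A, F) = F*(-5 + A) (b(A, F) = F*(A - 5) = F*(-5 + A))
(b(p, h(-4)) + r)*14 = (1*(-5 + 55/6) + 15)*14 = (1*(25/6) + 15)*14 = (25/6 + 15)*14 = (115/6)*14 = 805/3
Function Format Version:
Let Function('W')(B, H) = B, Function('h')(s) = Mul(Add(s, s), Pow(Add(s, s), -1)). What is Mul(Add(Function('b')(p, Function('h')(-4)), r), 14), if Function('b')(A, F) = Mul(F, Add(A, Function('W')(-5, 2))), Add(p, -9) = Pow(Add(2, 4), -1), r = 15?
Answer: Rational(805, 3) ≈ 268.33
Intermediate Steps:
Function('h')(s) = 1 (Function('h')(s) = Mul(Mul(2, s), Pow(Mul(2, s), -1)) = Mul(Mul(2, s), Mul(Rational(1, 2), Pow(s, -1))) = 1)
p = Rational(55, 6) (p = Add(9, Pow(Add(2, 4), -1)) = Add(9, Pow(6, -1)) = Add(9, Rational(1, 6)) = Rational(55, 6) ≈ 9.1667)
Function('b')(A, F) = Mul(F, Add(-5, A)) (Function('b')(A, F) = Mul(F, Add(A, -5)) = Mul(F, Add(-5, A)))
Mul(Add(Function('b')(p, Function('h')(-4)), r), 14) = Mul(Add(Mul(1, Add(-5, Rational(55, 6))), 15), 14) = Mul(Add(Mul(1, Rational(25, 6)), 15), 14) = Mul(Add(Rational(25, 6), 15), 14) = Mul(Rational(115, 6), 14) = Rational(805, 3)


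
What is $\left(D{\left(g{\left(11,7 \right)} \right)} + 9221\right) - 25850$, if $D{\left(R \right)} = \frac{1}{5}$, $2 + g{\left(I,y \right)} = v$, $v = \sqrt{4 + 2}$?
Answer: $- \frac{83144}{5} \approx -16629.0$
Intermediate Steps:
$v = \sqrt{6} \approx 2.4495$
$g{\left(I,y \right)} = -2 + \sqrt{6}$
$D{\left(R \right)} = \frac{1}{5}$
$\left(D{\left(g{\left(11,7 \right)} \right)} + 9221\right) - 25850 = \left(\frac{1}{5} + 9221\right) - 25850 = \frac{46106}{5} - 25850 = - \frac{83144}{5}$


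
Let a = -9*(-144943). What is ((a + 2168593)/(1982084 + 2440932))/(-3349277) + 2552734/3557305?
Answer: 2775686182478937/3867996258628615 ≈ 0.71760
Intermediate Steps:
a = 1304487
((a + 2168593)/(1982084 + 2440932))/(-3349277) + 2552734/3557305 = ((1304487 + 2168593)/(1982084 + 2440932))/(-3349277) + 2552734/3557305 = (3473080/4423016)*(-1/3349277) + 2552734*(1/3557305) = (3473080*(1/4423016))*(-1/3349277) + 2552734/3557305 = (33395/42529)*(-1/3349277) + 2552734/3557305 = -33395/142441401533 + 2552734/3557305 = 2775686182478937/3867996258628615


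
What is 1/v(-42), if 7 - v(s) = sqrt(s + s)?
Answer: 1/19 + 2*I*sqrt(21)/133 ≈ 0.052632 + 0.068911*I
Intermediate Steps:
v(s) = 7 - sqrt(2)*sqrt(s) (v(s) = 7 - sqrt(s + s) = 7 - sqrt(2*s) = 7 - sqrt(2)*sqrt(s))
1/v(-42) = 1/(7 - sqrt(2)*sqrt(-42)) = 1/(7 - sqrt(2)*I*sqrt(42)) = 1/(7 - 2*I*sqrt(21))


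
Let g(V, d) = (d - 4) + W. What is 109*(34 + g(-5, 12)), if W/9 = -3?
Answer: 1635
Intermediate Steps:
W = -27 (W = 9*(-3) = -27)
g(V, d) = -31 + d (g(V, d) = (d - 4) - 27 = (-4 + d) - 27 = -31 + d)
109*(34 + g(-5, 12)) = 109*(34 + (-31 + 12)) = 109*(34 - 19) = 109*15 = 1635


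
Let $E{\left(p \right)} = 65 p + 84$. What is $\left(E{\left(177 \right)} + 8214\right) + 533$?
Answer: $20336$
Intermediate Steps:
$E{\left(p \right)} = 84 + 65 p$
$\left(E{\left(177 \right)} + 8214\right) + 533 = \left(\left(84 + 65 \cdot 177\right) + 8214\right) + 533 = \left(\left(84 + 11505\right) + 8214\right) + 533 = \left(11589 + 8214\right) + 533 = 19803 + 533 = 20336$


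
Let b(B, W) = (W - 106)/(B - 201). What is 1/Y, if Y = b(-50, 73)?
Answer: 251/33 ≈ 7.6061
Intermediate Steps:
b(B, W) = (-106 + W)/(-201 + B)
Y = 33/251 (Y = (-106 + 73)/(-201 - 50) = -33/(-251) = -1/251*(-33) = 33/251 ≈ 0.13147)
1/Y = 1/(33/251) = 251/33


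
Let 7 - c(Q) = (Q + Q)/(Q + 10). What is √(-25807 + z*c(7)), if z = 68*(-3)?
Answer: I*√27067 ≈ 164.52*I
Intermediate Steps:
z = -204
c(Q) = 7 - 2*Q/(10 + Q) (c(Q) = 7 - (Q + Q)/(Q + 10) = 7 - 2*Q/(10 + Q))
√(-25807 + z*c(7)) = √(-25807 - 1020*(14 + 7)/(10 + 7)) = √(-25807 - 1020*21/17) = √(-25807 - 204*105/17) = √(-25807 - 1260) = √(-27067) = I*√27067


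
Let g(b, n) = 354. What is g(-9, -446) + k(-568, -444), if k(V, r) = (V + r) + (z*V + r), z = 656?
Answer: -373710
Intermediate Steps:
k(V, r) = 2*r + 657*V (k(V, r) = (V + r) + (656*V + r) = (V + r) + (r + 656*V) = 2*r + 657*V)
g(-9, -446) + k(-568, -444) = 354 + (2*(-444) + 657*(-568)) = 354 + (-888 - 373176) = 354 - 374064 = -373710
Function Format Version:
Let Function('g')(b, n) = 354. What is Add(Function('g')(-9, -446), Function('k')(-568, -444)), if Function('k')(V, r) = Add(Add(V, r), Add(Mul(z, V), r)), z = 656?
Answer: -373710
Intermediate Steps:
Function('k')(V, r) = Add(Mul(2, r), Mul(657, V)) (Function('k')(V, r) = Add(Add(V, r), Add(Mul(656, V), r)) = Add(Add(V, r), Add(r, Mul(656, V))) = Add(Mul(2, r), Mul(657, V)))
Add(Function('g')(-9, -446), Function('k')(-568, -444)) = Add(354, Add(Mul(2, -444), Mul(657, -568))) = Add(354, Add(-888, -373176)) = Add(354, -374064) = -373710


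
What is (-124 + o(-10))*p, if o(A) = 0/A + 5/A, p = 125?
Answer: -31125/2 ≈ -15563.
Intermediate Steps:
o(A) = 5/A (o(A) = 0 + 5/A = 5/A)
(-124 + o(-10))*p = (-124 + 5/(-10))*125 = (-124 + 5*(-1/10))*125 = (-124 - 1/2)*125 = -249/2*125 = -31125/2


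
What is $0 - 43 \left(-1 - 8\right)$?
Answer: $387$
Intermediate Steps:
$0 - 43 \left(-1 - 8\right) = 0 - -387 = 0 + 387 = 387$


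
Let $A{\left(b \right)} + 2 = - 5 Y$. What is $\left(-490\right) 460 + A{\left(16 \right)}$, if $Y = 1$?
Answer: $-225407$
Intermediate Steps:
$A{\left(b \right)} = -7$ ($A{\left(b \right)} = -2 - 5 = -7$)
$\left(-490\right) 460 + A{\left(16 \right)} = \left(-490\right) 460 - 7 = -225400 - 7 = -225407$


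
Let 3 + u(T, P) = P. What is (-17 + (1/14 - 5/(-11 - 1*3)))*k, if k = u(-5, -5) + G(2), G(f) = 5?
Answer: 348/7 ≈ 49.714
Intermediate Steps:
u(T, P) = -3 + P
k = -3 (k = (-3 - 5) + 5 = -8 + 5 = -3)
(-17 + (1/14 - 5/(-11 - 1*3)))*k = (-17 + (1/14 - 5/(-11 - 1*3)))*(-3) = (-17 + (1*(1/14) - 5/(-11 - 3)))*(-3) = (-17 + (1/14 - 5/(-14)))*(-3) = (-17 + (1/14 - 5*(-1/14)))*(-3) = (-17 + (1/14 + 5/14))*(-3) = (-17 + 3/7)*(-3) = -116/7*(-3) = 348/7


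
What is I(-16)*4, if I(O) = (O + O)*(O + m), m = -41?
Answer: 7296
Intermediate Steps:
I(O) = 2*O*(-41 + O) (I(O) = (O + O)*(O - 41) = (2*O)*(-41 + O) = 2*O*(-41 + O))
I(-16)*4 = (2*(-16)*(-41 - 16))*4 = (2*(-16)*(-57))*4 = 1824*4 = 7296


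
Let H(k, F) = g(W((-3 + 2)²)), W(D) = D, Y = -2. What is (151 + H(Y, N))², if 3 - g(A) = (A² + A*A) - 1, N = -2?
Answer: 23409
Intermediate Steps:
g(A) = 4 - 2*A² (g(A) = 3 - ((A² + A*A) - 1) = 3 - ((A² + A²) - 1) = 3 - (2*A² - 1) = 3 - (-1 + 2*A²) = 3 + (1 - 2*A²) = 4 - 2*A²)
H(k, F) = 2 (H(k, F) = 4 - 2*(-3 + 2)⁴ = 4 - 2*((-1)²)² = 4 - 2*1² = 4 - 2*1 = 4 - 2 = 2)
(151 + H(Y, N))² = (151 + 2)² = 153² = 23409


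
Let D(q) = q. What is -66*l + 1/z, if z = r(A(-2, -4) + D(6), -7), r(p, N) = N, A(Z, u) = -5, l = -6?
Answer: 2771/7 ≈ 395.86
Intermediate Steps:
z = -7
-66*l + 1/z = -66*(-6) + 1/(-7) = 396 - ⅐ = 2771/7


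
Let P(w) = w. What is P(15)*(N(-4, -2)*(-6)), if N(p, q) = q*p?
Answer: -720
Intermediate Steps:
N(p, q) = p*q
P(15)*(N(-4, -2)*(-6)) = 15*(-4*(-2)*(-6)) = 15*(8*(-6)) = 15*(-48) = -720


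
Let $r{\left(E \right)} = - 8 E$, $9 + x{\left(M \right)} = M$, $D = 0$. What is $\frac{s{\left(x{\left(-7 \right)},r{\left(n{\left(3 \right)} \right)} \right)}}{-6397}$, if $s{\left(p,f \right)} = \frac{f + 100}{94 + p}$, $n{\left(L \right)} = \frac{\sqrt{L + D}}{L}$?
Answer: $- \frac{50}{249483} + \frac{4 \sqrt{3}}{748449} \approx -0.00019116$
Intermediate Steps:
$n{\left(L \right)} = \frac{1}{\sqrt{L}}$ ($n{\left(L \right)} = \frac{\sqrt{L + 0}}{L} = \frac{\sqrt{L}}{L} = \frac{1}{\sqrt{L}}$)
$x{\left(M \right)} = -9 + M$
$s{\left(p,f \right)} = \frac{100 + f}{94 + p}$
$\frac{s{\left(x{\left(-7 \right)},r{\left(n{\left(3 \right)} \right)} \right)}}{-6397} = \frac{\frac{1}{94 - 16} \left(100 - \frac{8}{\sqrt{3}}\right)}{-6397} = \frac{100 - 8 \frac{\sqrt{3}}{3}}{94 - 16} \left(- \frac{1}{6397}\right) = \frac{100 - \frac{8 \sqrt{3}}{3}}{78} \left(- \frac{1}{6397}\right) = \left(\frac{50}{39} - \frac{4 \sqrt{3}}{117}\right) \left(- \frac{1}{6397}\right) = - \frac{50}{249483} + \frac{4 \sqrt{3}}{748449}$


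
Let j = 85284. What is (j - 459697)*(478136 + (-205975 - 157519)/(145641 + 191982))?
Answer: -4649326629686434/25971 ≈ -1.7902e+11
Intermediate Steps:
(j - 459697)*(478136 + (-205975 - 157519)/(145641 + 191982)) = (85284 - 459697)*(478136 + (-205975 - 157519)/(145641 + 191982)) = -374413*(478136 - 363494/337623) = -374413*161429347234/337623 = -4649326629686434/25971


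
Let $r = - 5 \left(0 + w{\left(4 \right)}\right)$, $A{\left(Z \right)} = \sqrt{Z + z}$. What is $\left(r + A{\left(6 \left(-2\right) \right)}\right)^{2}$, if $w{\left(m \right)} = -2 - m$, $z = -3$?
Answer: $\left(30 + i \sqrt{15}\right)^{2} \approx 885.0 + 232.38 i$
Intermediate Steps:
$A{\left(Z \right)} = \sqrt{-3 + Z}$ ($A{\left(Z \right)} = \sqrt{Z - 3} = \sqrt{-3 + Z}$)
$r = 30$ ($r = - 5 \left(0 - 6\right) = - 5 \left(-6\right) = \left(-1\right) \left(-30\right) = 30$)
$\left(r + A{\left(6 \left(-2\right) \right)}\right)^{2} = \left(30 + \sqrt{-3 + 6 \left(-2\right)}\right)^{2} = \left(30 + \sqrt{-3 - 12}\right)^{2} = \left(30 + \sqrt{-15}\right)^{2} = \left(30 + i \sqrt{15}\right)^{2}$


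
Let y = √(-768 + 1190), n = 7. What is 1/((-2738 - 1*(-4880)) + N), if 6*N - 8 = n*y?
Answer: 38580/82679461 - 21*√422/82679461 ≈ 0.00046140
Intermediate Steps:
y = √422 ≈ 20.543
N = 4/3 + 7*√422/6 (N = 4/3 + (7*√422)/6 = 4/3 + 7*√422/6 ≈ 25.300)
1/((-2738 - 1*(-4880)) + N) = 1/((-2738 - 1*(-4880)) + (4/3 + 7*√422/6)) = 1/((-2738 + 4880) + (4/3 + 7*√422/6)) = 1/(2142 + (4/3 + 7*√422/6)) = 1/(6430/3 + 7*√422/6)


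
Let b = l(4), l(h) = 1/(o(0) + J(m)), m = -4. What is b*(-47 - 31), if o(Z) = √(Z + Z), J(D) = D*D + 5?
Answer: -26/7 ≈ -3.7143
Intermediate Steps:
J(D) = 5 + D² (J(D) = D² + 5 = 5 + D²)
o(Z) = √2*√Z (o(Z) = √(2*Z) = √2*√Z)
l(h) = 1/21 (l(h) = 1/(√2*√0 + (5 + (-4)²)) = 1/(√2*0 + (5 + 16)) = 1/(0 + 21) = 1/21)
b = 1/21 ≈ 0.047619
b*(-47 - 31) = (-47 - 31)/21 = (1/21)*(-78) = -26/7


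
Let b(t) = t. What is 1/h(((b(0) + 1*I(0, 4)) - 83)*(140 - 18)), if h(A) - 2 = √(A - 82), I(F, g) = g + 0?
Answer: 1/4862 - 9*I*√30/4862 ≈ 0.00020568 - 0.010139*I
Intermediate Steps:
I(F, g) = g
h(A) = 2 + √(-82 + A) (h(A) = 2 + √(A - 82) = 2 + √(-82 + A))
1/h(((b(0) + 1*I(0, 4)) - 83)*(140 - 18)) = 1/(2 + √(-82 + ((0 + 1*4) - 83)*(140 - 18))) = 1/(2 + √(-82 + ((0 + 4) - 83)*122)) = 1/(2 + √(-82 + (4 - 83)*122)) = 1/(2 + √(-82 - 79*122)) = 1/(2 + √(-82 - 9638)) = 1/(2 + √(-9720)) = 1/(2 + 18*I*√30)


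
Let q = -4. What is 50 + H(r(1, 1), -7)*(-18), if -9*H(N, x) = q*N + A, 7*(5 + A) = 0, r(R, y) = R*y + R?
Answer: 24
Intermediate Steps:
r(R, y) = R + R*y
A = -5 (A = -5 + (1/7)*0 = -5 + 0 = -5)
H(N, x) = 5/9 + 4*N/9 (H(N, x) = -(-4*N - 5)/9 = -(-5 - 4*N)/9 = 5/9 + 4*N/9)
50 + H(r(1, 1), -7)*(-18) = 50 + (5/9 + 4*(1*(1 + 1))/9)*(-18) = 50 + (5/9 + 4*(1*2)/9)*(-18) = 50 + (5/9 + (4/9)*2)*(-18) = 50 + (5/9 + 8/9)*(-18) = 50 + (13/9)*(-18) = 50 - 26 = 24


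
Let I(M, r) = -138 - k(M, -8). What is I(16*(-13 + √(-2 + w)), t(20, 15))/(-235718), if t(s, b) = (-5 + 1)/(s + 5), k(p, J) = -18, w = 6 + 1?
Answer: 60/117859 ≈ 0.00050908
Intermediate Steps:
w = 7
t(s, b) = -4/(5 + s)
I(M, r) = -120 (I(M, r) = -138 - 1*(-18) = -138 + 18 = -120)
I(16*(-13 + √(-2 + w)), t(20, 15))/(-235718) = -120/(-235718) = -120*(-1/235718) = 60/117859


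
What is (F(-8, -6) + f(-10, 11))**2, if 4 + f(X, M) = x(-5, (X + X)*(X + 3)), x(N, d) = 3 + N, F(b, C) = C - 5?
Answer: 289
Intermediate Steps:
F(b, C) = -5 + C
f(X, M) = -6 (f(X, M) = -4 + (3 - 5) = -4 - 2 = -6)
(F(-8, -6) + f(-10, 11))**2 = ((-5 - 6) - 6)**2 = (-11 - 6)**2 = (-17)**2 = 289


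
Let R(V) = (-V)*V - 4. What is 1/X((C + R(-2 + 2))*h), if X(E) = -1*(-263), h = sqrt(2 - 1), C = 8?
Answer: 1/263 ≈ 0.0038023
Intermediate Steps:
R(V) = -4 - V**2 (R(V) = -V**2 - 4 = -4 - V**2)
h = 1 (h = sqrt(1) = 1)
X(E) = 263
1/X((C + R(-2 + 2))*h) = 1/263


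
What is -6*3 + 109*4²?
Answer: 1726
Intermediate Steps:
-6*3 + 109*4² = -18 + 109*16 = -18 + 1744 = 1726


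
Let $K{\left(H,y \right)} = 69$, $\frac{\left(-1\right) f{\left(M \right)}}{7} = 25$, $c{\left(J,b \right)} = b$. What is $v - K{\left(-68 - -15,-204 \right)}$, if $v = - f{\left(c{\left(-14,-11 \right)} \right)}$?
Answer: $106$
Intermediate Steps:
$f{\left(M \right)} = -175$ ($f{\left(M \right)} = \left(-7\right) 25 = -175$)
$v = 175$ ($v = \left(-1\right) \left(-175\right) = 175$)
$v - K{\left(-68 - -15,-204 \right)} = 175 - 69 = 106$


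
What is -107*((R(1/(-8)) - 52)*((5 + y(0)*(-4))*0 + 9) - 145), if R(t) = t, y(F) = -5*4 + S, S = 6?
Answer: 525691/8 ≈ 65711.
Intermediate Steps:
y(F) = -14 (y(F) = -5*4 + 6 = -20 + 6 = -14)
-107*((R(1/(-8)) - 52)*((5 + y(0)*(-4))*0 + 9) - 145) = -107*((1/(-8) - 52)*((5 - 14*(-4))*0 + 9) - 145) = -107*((-⅛ - 52)*((5 + 56)*0 + 9) - 145) = -107*(-417*(61*0 + 9)/8 - 145) = -107*(-417*(0 + 9)/8 - 145) = -107*(-417/8*9 - 145) = -107*(-3753/8 - 145) = -107*(-4913/8) = 525691/8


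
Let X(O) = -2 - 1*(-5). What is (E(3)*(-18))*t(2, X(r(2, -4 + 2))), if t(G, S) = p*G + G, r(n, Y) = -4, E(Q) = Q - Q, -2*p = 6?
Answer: 0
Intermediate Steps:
p = -3 (p = -½*6 = -3)
E(Q) = 0
X(O) = 3 (X(O) = -2 + 5 = 3)
t(G, S) = -2*G (t(G, S) = -3*G + G = -2*G)
(E(3)*(-18))*t(2, X(r(2, -4 + 2))) = (0*(-18))*(-2*2) = 0*(-4) = 0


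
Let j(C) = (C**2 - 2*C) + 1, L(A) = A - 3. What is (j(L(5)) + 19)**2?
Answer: 400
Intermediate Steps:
L(A) = -3 + A
j(C) = 1 + C**2 - 2*C
(j(L(5)) + 19)**2 = ((1 + (-3 + 5)**2 - 2*(-3 + 5)) + 19)**2 = ((1 + 2**2 - 2*2) + 19)**2 = ((1 + 4 - 4) + 19)**2 = (1 + 19)**2 = 20**2 = 400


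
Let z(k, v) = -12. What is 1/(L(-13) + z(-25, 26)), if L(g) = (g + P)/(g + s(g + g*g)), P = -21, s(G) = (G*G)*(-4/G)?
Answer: -637/7610 ≈ -0.083706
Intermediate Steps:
s(G) = -4*G (s(G) = G²*(-4/G) = -4*G)
L(g) = (-21 + g)/(-4*g² - 3*g) (L(g) = (g - 21)/(g - 4*(g + g*g)) = (-21 + g)/(g - 4*(g + g²)) = (-21 + g)/(g + (-4*g - 4*g²)) = (-21 + g)/(-4*g² - 3*g))
1/(L(-13) + z(-25, 26)) = 1/((21 - 1*(-13))/((-13)*(3 + 4*(-13))) - 12) = 1/(-(21 + 13)/(13*(3 - 52)) - 12) = 1/(-1/13*34/(-49) - 12) = 1/(-1/13*(-1/49)*34 - 12) = 1/(34/637 - 12) = 1/(-7610/637) = -637/7610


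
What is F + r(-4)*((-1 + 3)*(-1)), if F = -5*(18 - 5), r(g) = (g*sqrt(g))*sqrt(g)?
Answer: -97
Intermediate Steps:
r(g) = g**2 (r(g) = g**(3/2)*sqrt(g) = g**2)
F = -65 (F = -5*13 = -65)
F + r(-4)*((-1 + 3)*(-1)) = -65 + (-4)**2*((-1 + 3)*(-1)) = -65 + 16*(2*(-1)) = -65 + 16*(-2) = -65 - 32 = -97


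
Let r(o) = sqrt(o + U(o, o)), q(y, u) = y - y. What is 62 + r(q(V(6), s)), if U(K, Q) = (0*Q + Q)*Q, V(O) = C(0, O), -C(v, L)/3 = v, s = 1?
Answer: 62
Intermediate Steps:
C(v, L) = -3*v
V(O) = 0 (V(O) = -3*0 = 0)
q(y, u) = 0
U(K, Q) = Q**2 (U(K, Q) = (0 + Q)*Q = Q*Q = Q**2)
r(o) = sqrt(o + o**2)
62 + r(q(V(6), s)) = 62 + sqrt(0*(1 + 0)) = 62 + sqrt(0*1) = 62 + sqrt(0) = 62 + 0 = 62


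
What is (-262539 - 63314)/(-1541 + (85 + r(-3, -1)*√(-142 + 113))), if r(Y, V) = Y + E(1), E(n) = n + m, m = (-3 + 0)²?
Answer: 67777424/303051 + 325853*I*√29/303051 ≈ 223.65 + 5.7904*I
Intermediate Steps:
m = 9 (m = (-3)² = 9)
E(n) = 9 + n (E(n) = n + 9 = 9 + n)
r(Y, V) = 10 + Y (r(Y, V) = Y + (9 + 1) = Y + 10 = 10 + Y)
(-262539 - 63314)/(-1541 + (85 + r(-3, -1)*√(-142 + 113))) = (-262539 - 63314)/(-1541 + (85 + (10 - 3)*√(-142 + 113))) = -325853/(-1541 + (85 + 7*√(-29))) = -325853/(-1541 + (85 + 7*(I*√29))) = -325853/(-1541 + (85 + 7*I*√29)) = -325853/(-1456 + 7*I*√29)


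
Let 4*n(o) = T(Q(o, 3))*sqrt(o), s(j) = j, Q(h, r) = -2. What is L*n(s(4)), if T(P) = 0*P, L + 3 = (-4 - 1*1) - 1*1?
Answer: 0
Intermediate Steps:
L = -9 (L = -3 + ((-4 - 1*1) - 1*1) = -3 + ((-4 - 1) - 1) = -3 + (-5 - 1) = -3 - 6 = -9)
T(P) = 0
n(o) = 0 (n(o) = (0*sqrt(o))/4 = (1/4)*0 = 0)
L*n(s(4)) = -9*0 = 0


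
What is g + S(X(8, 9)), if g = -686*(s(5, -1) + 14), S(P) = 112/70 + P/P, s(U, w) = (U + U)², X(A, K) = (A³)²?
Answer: -391007/5 ≈ -78201.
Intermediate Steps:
X(A, K) = A⁶
s(U, w) = 4*U² (s(U, w) = (2*U)² = 4*U²)
S(P) = 13/5 (S(P) = 112*(1/70) + 1 = 8/5 + 1 = 13/5)
g = -78204 (g = -686*(4*5² + 14) = -686*(4*25 + 14) = -686*(100 + 14) = -686*114 = -78204)
g + S(X(8, 9)) = -78204 + 13/5 = -391007/5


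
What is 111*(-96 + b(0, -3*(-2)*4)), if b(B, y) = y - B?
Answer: -7992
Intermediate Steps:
111*(-96 + b(0, -3*(-2)*4)) = 111*(-96 + (-3*(-2)*4 - 1*0)) = 111*(-96 + (6*4 + 0)) = 111*(-96 + (24 + 0)) = 111*(-96 + 24) = 111*(-72) = -7992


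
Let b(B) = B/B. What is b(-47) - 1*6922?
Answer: -6921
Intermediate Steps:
b(B) = 1
b(-47) - 1*6922 = 1 - 1*6922 = 1 - 6922 = -6921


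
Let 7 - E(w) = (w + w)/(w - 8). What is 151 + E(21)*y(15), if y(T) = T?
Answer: 2698/13 ≈ 207.54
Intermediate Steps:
E(w) = 7 - 2*w/(-8 + w) (E(w) = 7 - (w + w)/(w - 8) = 7 - 2*w/(-8 + w))
151 + E(21)*y(15) = 151 + ((-56 + 5*21)/(-8 + 21))*15 = 151 + ((-56 + 105)/13)*15 = 151 + ((1/13)*49)*15 = 151 + (49/13)*15 = 151 + 735/13 = 2698/13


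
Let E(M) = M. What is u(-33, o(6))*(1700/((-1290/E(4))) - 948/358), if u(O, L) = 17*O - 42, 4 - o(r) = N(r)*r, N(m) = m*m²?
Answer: 36756066/7697 ≈ 4775.4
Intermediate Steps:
N(m) = m³
o(r) = 4 - r⁴ (o(r) = 4 - r³*r = 4 - r⁴)
u(O, L) = -42 + 17*O
u(-33, o(6))*(1700/((-1290/E(4))) - 948/358) = (-42 + 17*(-33))*(1700/((-1290/4)) - 948/358) = (-42 - 561)*(1700/((-1290*¼)) - 948*1/358) = -603*(1700/(-645/2) - 474/179) = -603*(1700*(-2/645) - 474/179) = -603*(-680/129 - 474/179) = -603*(-182866/23091) = 36756066/7697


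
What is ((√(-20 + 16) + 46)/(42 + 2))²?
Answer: (23 + I)²/484 ≈ 1.0909 + 0.095041*I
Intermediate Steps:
((√(-20 + 16) + 46)/(42 + 2))² = ((√(-4) + 46)/44)² = ((2*I + 46)*(1/44))² = ((46 + 2*I)*(1/44))² = (23/22 + I/22)²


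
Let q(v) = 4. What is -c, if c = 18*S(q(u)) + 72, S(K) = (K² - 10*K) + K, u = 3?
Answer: 288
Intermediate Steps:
S(K) = K² - 9*K
c = -288 (c = 18*(4*(-9 + 4)) + 72 = 18*(4*(-5)) + 72 = 18*(-20) + 72 = -360 + 72 = -288)
-c = -1*(-288) = 288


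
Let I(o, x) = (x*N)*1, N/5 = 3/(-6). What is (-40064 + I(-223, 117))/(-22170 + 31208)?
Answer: -80713/18076 ≈ -4.4652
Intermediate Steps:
N = -5/2 (N = 5*(3/(-6)) = 5*(3*(-⅙)) = 5*(-½) = -5/2 ≈ -2.5000)
I(o, x) = -5*x/2 (I(o, x) = (x*(-5/2))*1 = -5*x/2*1 = -5*x/2)
(-40064 + I(-223, 117))/(-22170 + 31208) = (-40064 - 5/2*117)/(-22170 + 31208) = (-40064 - 585/2)/9038 = -80713/2*1/9038 = -80713/18076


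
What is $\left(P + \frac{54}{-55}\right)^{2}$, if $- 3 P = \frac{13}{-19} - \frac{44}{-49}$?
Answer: $\frac{26168562289}{23597568225} \approx 1.109$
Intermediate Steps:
$P = - \frac{199}{2793}$ ($P = - \frac{\frac{13}{-19} - \frac{44}{-49}}{3} = - \frac{13 \left(- \frac{1}{19}\right) - - \frac{44}{49}}{3} = - \frac{- \frac{13}{19} + \frac{44}{49}}{3} = \left(- \frac{1}{3}\right) \frac{199}{931} = - \frac{199}{2793} \approx -0.07125$)
$\left(P + \frac{54}{-55}\right)^{2} = \left(- \frac{199}{2793} + \frac{54}{-55}\right)^{2} = \left(- \frac{199}{2793} + 54 \left(- \frac{1}{55}\right)\right)^{2} = \left(- \frac{199}{2793} - \frac{54}{55}\right)^{2} = \left(- \frac{161767}{153615}\right)^{2} = \frac{26168562289}{23597568225}$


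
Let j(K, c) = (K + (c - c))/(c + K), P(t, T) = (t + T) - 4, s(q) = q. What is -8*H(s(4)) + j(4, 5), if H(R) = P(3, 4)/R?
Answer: -50/9 ≈ -5.5556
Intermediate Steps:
P(t, T) = -4 + T + t (P(t, T) = (T + t) - 4 = -4 + T + t)
j(K, c) = K/(K + c) (j(K, c) = (K + 0)/(K + c) = K/(K + c))
H(R) = 3/R (H(R) = (-4 + 4 + 3)/R = 3/R)
-8*H(s(4)) + j(4, 5) = -24/4 + 4/(4 + 5) = -24/4 + 4/9 = -8*¾ + 4*(⅑) = -6 + 4/9 = -50/9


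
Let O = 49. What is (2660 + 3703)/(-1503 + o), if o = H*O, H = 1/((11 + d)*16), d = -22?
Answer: -1119888/264577 ≈ -4.2327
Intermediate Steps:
H = -1/176 (H = 1/((11 - 22)*16) = (1/16)/(-11) = -1/11*1/16 = -1/176 ≈ -0.0056818)
o = -49/176 (o = -1/176*49 = -49/176 ≈ -0.27841)
(2660 + 3703)/(-1503 + o) = (2660 + 3703)/(-1503 - 49/176) = 6363/(-264577/176) = 6363*(-176/264577) = -1119888/264577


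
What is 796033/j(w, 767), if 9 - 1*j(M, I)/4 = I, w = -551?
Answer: -796033/3032 ≈ -262.54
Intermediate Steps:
j(M, I) = 36 - 4*I
796033/j(w, 767) = 796033/(36 - 4*767) = 796033/(36 - 3068) = 796033/(-3032) = 796033*(-1/3032) = -796033/3032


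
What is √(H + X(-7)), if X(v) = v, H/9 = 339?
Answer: 2*√761 ≈ 55.172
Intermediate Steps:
H = 3051 (H = 9*339 = 3051)
√(H + X(-7)) = √(3051 - 7) = √3044 = 2*√761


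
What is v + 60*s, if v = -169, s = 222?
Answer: 13151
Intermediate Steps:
v + 60*s = -169 + 60*222 = -169 + 13320 = 13151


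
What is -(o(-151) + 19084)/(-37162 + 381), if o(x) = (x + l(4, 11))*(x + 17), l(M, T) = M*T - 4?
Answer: 33958/36781 ≈ 0.92325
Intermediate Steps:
l(M, T) = -4 + M*T
o(x) = (17 + x)*(40 + x) (o(x) = (x + (-4 + 4*11))*(x + 17) = (x + (-4 + 44))*(17 + x) = (x + 40)*(17 + x) = (40 + x)*(17 + x) = (17 + x)*(40 + x))
-(o(-151) + 19084)/(-37162 + 381) = -((680 + (-151)² + 57*(-151)) + 19084)/(-37162 + 381) = -((680 + 22801 - 8607) + 19084)/(-36781) = -(14874 + 19084)*(-1)/36781 = -33958*(-1)/36781 = -1*(-33958/36781) = 33958/36781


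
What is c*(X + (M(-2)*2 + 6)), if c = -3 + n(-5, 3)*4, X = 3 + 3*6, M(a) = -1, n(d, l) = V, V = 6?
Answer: 525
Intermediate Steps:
n(d, l) = 6
X = 21 (X = 3 + 18 = 21)
c = 21 (c = -3 + 6*4 = -3 + 24 = 21)
c*(X + (M(-2)*2 + 6)) = 21*(21 + (-1*2 + 6)) = 21*(21 + (-2 + 6)) = 21*(21 + 4) = 21*25 = 525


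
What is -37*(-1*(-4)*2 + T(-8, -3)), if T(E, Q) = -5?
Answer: -111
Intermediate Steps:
-37*(-1*(-4)*2 + T(-8, -3)) = -37*(-1*(-4)*2 - 5) = -37*(4*2 - 5) = -37*(8 - 5) = -37*3 = -111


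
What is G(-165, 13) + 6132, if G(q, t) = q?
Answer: 5967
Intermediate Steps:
G(-165, 13) + 6132 = -165 + 6132 = 5967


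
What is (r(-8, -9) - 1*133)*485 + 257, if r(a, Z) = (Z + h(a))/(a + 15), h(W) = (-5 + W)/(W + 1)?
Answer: -3172402/49 ≈ -64743.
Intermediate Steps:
h(W) = (-5 + W)/(1 + W)
r(a, Z) = (Z + (-5 + a)/(1 + a))/(15 + a) (r(a, Z) = (Z + (-5 + a)/(1 + a))/(a + 15) = (Z + (-5 + a)/(1 + a))/(15 + a))
(r(-8, -9) - 1*133)*485 + 257 = ((-5 - 8 - 9*(1 - 8))/((1 - 8)*(15 - 8)) - 1*133)*485 + 257 = ((-5 - 8 - 9*(-7))/(-7*7) - 133)*485 + 257 = (-1/7*1/7*(-5 - 8 + 63) - 133)*485 + 257 = (-1/7*1/7*50 - 133)*485 + 257 = (-50/49 - 133)*485 + 257 = -6567/49*485 + 257 = -3184995/49 + 257 = -3172402/49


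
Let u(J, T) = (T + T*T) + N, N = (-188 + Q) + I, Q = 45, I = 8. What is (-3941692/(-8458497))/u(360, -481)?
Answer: 40636/20121194745 ≈ 2.0196e-6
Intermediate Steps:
N = -135 (N = (-188 + 45) + 8 = -143 + 8 = -135)
u(J, T) = -135 + T + T**2 (u(J, T) = (T + T*T) - 135 = (T + T**2) - 135 = -135 + T + T**2)
(-3941692/(-8458497))/u(360, -481) = (-3941692/(-8458497))/(-135 - 481 + (-481)**2) = (-3941692*(-1/8458497))/(-135 - 481 + 231361) = (40636/87201)/230745 = (40636/87201)*(1/230745) = 40636/20121194745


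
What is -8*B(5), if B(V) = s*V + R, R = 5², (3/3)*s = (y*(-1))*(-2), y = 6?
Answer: -680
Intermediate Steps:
s = 12 (s = (6*(-1))*(-2) = -6*(-2) = 12)
R = 25
B(V) = 25 + 12*V (B(V) = 12*V + 25 = 25 + 12*V)
-8*B(5) = -8*(25 + 12*5) = -8*(25 + 60) = -8*85 = -680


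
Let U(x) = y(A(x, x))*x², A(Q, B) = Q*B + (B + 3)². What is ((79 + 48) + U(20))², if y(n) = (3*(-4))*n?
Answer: 19883332019329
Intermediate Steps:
A(Q, B) = (3 + B)² + B*Q (A(Q, B) = B*Q + (3 + B)² = (3 + B)² + B*Q)
y(n) = -12*n
U(x) = x²*(-12*x² - 12*(3 + x)²) (U(x) = (-12*((3 + x)² + x*x))*x² = (-12*((3 + x)² + x²))*x² = (-12*(x² + (3 + x)²))*x² = (-12*x² - 12*(3 + x)²)*x² = x²*(-12*x² - 12*(3 + x)²))
((79 + 48) + U(20))² = ((79 + 48) + 12*20²*(-1*20² - (3 + 20)²))² = (127 + 12*400*(-1*400 - 1*23²))² = (127 + 12*400*(-400 - 1*529))² = (127 + 12*400*(-400 - 529))² = (127 + 12*400*(-929))² = (127 - 4459200)² = (-4459073)² = 19883332019329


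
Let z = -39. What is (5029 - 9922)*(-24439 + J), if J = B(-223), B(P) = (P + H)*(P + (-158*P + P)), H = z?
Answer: 44716613235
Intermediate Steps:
H = -39
B(P) = -156*P*(-39 + P) (B(P) = (P - 39)*(P + (-158*P + P)) = (-39 + P)*(P - 157*P) = (-39 + P)*(-156*P) = -156*P*(-39 + P))
J = -9114456 (J = 156*(-223)*(39 - 1*(-223)) = 156*(-223)*(39 + 223) = 156*(-223)*262 = -9114456)
(5029 - 9922)*(-24439 + J) = (5029 - 9922)*(-24439 - 9114456) = -4893*(-9138895) = 44716613235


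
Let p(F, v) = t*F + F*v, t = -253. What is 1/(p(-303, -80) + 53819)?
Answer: 1/154718 ≈ 6.4634e-6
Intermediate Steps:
p(F, v) = -253*F + F*v
1/(p(-303, -80) + 53819) = 1/(-303*(-253 - 80) + 53819) = 1/(-303*(-333) + 53819) = 1/(100899 + 53819) = 1/154718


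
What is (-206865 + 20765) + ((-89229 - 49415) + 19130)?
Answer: -305614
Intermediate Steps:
(-206865 + 20765) + ((-89229 - 49415) + 19130) = -186100 + (-138644 + 19130) = -186100 - 119514 = -305614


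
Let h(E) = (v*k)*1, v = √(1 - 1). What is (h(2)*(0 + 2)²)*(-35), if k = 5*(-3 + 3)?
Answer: 0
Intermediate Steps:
v = 0 (v = √0 = 0)
k = 0 (k = 5*0 = 0)
h(E) = 0 (h(E) = (0*0)*1 = 0*1 = 0)
(h(2)*(0 + 2)²)*(-35) = (0*(0 + 2)²)*(-35) = (0*2²)*(-35) = (0*4)*(-35) = 0*(-35) = 0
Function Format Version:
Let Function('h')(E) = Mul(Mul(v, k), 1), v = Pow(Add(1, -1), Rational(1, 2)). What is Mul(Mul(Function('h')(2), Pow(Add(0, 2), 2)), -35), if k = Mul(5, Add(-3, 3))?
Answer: 0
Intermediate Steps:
v = 0 (v = Pow(0, Rational(1, 2)) = 0)
k = 0 (k = Mul(5, 0) = 0)
Function('h')(E) = 0 (Function('h')(E) = Mul(Mul(0, 0), 1) = Mul(0, 1) = 0)
Mul(Mul(Function('h')(2), Pow(Add(0, 2), 2)), -35) = Mul(Mul(0, Pow(Add(0, 2), 2)), -35) = Mul(Mul(0, Pow(2, 2)), -35) = Mul(Mul(0, 4), -35) = Mul(0, -35) = 0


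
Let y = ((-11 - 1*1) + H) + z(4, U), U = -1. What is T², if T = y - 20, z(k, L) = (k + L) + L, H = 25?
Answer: 25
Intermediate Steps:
z(k, L) = k + 2*L (z(k, L) = (L + k) + L = k + 2*L)
y = 15 (y = ((-11 - 1*1) + 25) + (4 + 2*(-1)) = ((-11 - 1) + 25) + (4 - 2) = (-12 + 25) + 2 = 13 + 2 = 15)
T = -5 (T = 15 - 20 = -5)
T² = (-5)² = 25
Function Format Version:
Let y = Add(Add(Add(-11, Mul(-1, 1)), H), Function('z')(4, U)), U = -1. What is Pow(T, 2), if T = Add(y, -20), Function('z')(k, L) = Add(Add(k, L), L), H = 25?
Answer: 25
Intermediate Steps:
Function('z')(k, L) = Add(k, Mul(2, L)) (Function('z')(k, L) = Add(Add(L, k), L) = Add(k, Mul(2, L)))
y = 15 (y = Add(Add(Add(-11, Mul(-1, 1)), 25), Add(4, Mul(2, -1))) = Add(Add(Add(-11, -1), 25), Add(4, -2)) = Add(Add(-12, 25), 2) = Add(13, 2) = 15)
T = -5 (T = Add(15, -20) = -5)
Pow(T, 2) = Pow(-5, 2) = 25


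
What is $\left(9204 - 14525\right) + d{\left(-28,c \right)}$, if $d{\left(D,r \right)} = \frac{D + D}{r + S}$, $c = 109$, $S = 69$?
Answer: $- \frac{473597}{89} \approx -5321.3$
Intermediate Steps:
$d{\left(D,r \right)} = \frac{2 D}{69 + r}$ ($d{\left(D,r \right)} = \frac{D + D}{r + 69} = \frac{2 D}{69 + r}$)
$\left(9204 - 14525\right) + d{\left(-28,c \right)} = \left(9204 - 14525\right) + 2 \left(-28\right) \frac{1}{69 + 109} = -5321 + 2 \left(-28\right) \frac{1}{178} = -5321 - \frac{28}{89} = - \frac{473597}{89}$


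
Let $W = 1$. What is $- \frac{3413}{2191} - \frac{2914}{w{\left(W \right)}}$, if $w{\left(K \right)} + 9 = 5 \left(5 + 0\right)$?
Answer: $- \frac{3219591}{17528} \approx -183.68$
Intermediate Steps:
$w{\left(K \right)} = 16$ ($w{\left(K \right)} = -9 + 5 \left(5 + 0\right) = -9 + 5 \cdot 5 = -9 + 25 = 16$)
$- \frac{3413}{2191} - \frac{2914}{w{\left(W \right)}} = - \frac{3413}{2191} - \frac{2914}{16} = \left(-3413\right) \frac{1}{2191} - \frac{1457}{8} = - \frac{3413}{2191} - \frac{1457}{8} = - \frac{3219591}{17528}$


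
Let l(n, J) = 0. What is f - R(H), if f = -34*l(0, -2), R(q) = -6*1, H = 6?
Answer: 6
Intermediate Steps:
R(q) = -6
f = 0 (f = -34*0 = 0)
f - R(H) = 0 - 1*(-6) = 0 + 6 = 6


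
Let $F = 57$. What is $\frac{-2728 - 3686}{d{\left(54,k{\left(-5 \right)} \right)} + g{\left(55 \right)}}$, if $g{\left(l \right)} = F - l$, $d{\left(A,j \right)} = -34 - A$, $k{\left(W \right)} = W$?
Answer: $\frac{3207}{43} \approx 74.581$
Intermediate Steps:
$g{\left(l \right)} = 57 - l$
$\frac{-2728 - 3686}{d{\left(54,k{\left(-5 \right)} \right)} + g{\left(55 \right)}} = \frac{-2728 - 3686}{\left(-34 - 54\right) + \left(57 - 55\right)} = - \frac{6414}{\left(-34 - 54\right) + \left(57 - 55\right)} = - \frac{6414}{-88 + 2} = - \frac{6414}{-86} = \left(-6414\right) \left(- \frac{1}{86}\right) = \frac{3207}{43}$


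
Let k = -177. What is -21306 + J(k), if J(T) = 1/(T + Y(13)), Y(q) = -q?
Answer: -4048141/190 ≈ -21306.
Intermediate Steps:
J(T) = 1/(-13 + T) (J(T) = 1/(T - 1*13) = 1/(T - 13) = 1/(-13 + T))
-21306 + J(k) = -21306 + 1/(-13 - 177) = -21306 + 1/(-190) = -21306 - 1/190 = -4048141/190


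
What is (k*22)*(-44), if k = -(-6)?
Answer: -5808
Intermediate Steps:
k = 6 (k = -1*(-6) = 6)
(k*22)*(-44) = (6*22)*(-44) = 132*(-44) = -5808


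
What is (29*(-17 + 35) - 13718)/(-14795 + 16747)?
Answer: -3299/488 ≈ -6.7602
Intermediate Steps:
(29*(-17 + 35) - 13718)/(-14795 + 16747) = (29*18 - 13718)/1952 = (522 - 13718)*(1/1952) = -13196*1/1952 = -3299/488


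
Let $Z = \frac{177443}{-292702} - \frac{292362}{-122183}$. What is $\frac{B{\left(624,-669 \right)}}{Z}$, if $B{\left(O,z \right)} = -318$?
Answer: $- \frac{11372700292188}{63894424055} \approx -177.99$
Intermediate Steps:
$Z = \frac{63894424055}{35763208466}$ ($Z = 177443 \left(- \frac{1}{292702}\right) - - \frac{292362}{122183} = - \frac{177443}{292702} + \frac{292362}{122183} = \frac{63894424055}{35763208466} \approx 1.7866$)
$\frac{B{\left(624,-669 \right)}}{Z} = - \frac{318}{\frac{63894424055}{35763208466}} = \left(-318\right) \frac{35763208466}{63894424055} = - \frac{11372700292188}{63894424055}$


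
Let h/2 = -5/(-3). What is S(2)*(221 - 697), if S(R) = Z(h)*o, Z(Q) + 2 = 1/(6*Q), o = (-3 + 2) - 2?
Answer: -13923/5 ≈ -2784.6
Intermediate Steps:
o = -3 (o = -1 - 2 = -3)
h = 10/3 (h = 2*(-5/(-3)) = 2*(-5*(-⅓)) = 2*(5/3) = 10/3 ≈ 3.3333)
Z(Q) = -2 + 1/(6*Q)
S(R) = 117/20 (S(R) = (-2 + 1/(6*(10/3)))*(-3) = (-2 + (⅙)*(3/10))*(-3) = (-2 + 1/20)*(-3) = -39/20*(-3) = 117/20)
S(2)*(221 - 697) = 117*(221 - 697)/20 = (117/20)*(-476) = -13923/5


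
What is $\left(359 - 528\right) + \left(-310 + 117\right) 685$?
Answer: $-132374$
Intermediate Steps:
$\left(359 - 528\right) + \left(-310 + 117\right) 685 = -169 - 132205 = -132374$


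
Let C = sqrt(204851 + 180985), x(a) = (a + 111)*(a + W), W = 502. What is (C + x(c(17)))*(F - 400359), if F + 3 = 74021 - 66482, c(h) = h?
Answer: -26096017536 - 785646*sqrt(96459) ≈ -2.6340e+10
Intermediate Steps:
x(a) = (111 + a)*(502 + a) (x(a) = (a + 111)*(a + 502) = (111 + a)*(502 + a))
F = 7536 (F = -3 + (74021 - 66482) = -3 + 7539 = 7536)
C = 2*sqrt(96459) (C = sqrt(385836) = 2*sqrt(96459) ≈ 621.16)
(C + x(c(17)))*(F - 400359) = (2*sqrt(96459) + (55722 + 17**2 + 613*17))*(7536 - 400359) = (2*sqrt(96459) + (55722 + 289 + 10421))*(-392823) = (2*sqrt(96459) + 66432)*(-392823) = (66432 + 2*sqrt(96459))*(-392823) = -26096017536 - 785646*sqrt(96459)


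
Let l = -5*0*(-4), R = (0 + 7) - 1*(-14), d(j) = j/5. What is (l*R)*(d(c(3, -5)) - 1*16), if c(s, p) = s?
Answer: 0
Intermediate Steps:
d(j) = j/5 (d(j) = j*(1/5) = j/5)
R = 21 (R = 7 + 14 = 21)
l = 0 (l = 0*(-4) = 0)
(l*R)*(d(c(3, -5)) - 1*16) = (0*21)*((1/5)*3 - 1*16) = 0*(3/5 - 16) = 0*(-77/5) = 0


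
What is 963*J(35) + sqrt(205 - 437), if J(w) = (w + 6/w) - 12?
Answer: 780993/35 + 2*I*sqrt(58) ≈ 22314.0 + 15.232*I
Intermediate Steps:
J(w) = -12 + w + 6/w
963*J(35) + sqrt(205 - 437) = 963*(-12 + 35 + 6/35) + sqrt(205 - 437) = 963*(-12 + 35 + 6*(1/35)) + sqrt(-232) = 963*(-12 + 35 + 6/35) + 2*I*sqrt(58) = 963*(811/35) + 2*I*sqrt(58) = 780993/35 + 2*I*sqrt(58)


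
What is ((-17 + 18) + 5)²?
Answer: 36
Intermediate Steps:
((-17 + 18) + 5)² = (1 + 5)² = 6² = 36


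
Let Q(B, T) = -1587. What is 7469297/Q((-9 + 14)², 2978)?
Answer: -7469297/1587 ≈ -4706.6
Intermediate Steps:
7469297/Q((-9 + 14)², 2978) = 7469297/(-1587) = 7469297*(-1/1587) = -7469297/1587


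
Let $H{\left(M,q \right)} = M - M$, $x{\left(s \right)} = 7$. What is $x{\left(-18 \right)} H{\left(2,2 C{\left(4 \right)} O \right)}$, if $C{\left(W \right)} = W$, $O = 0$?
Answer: $0$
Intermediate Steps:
$H{\left(M,q \right)} = 0$
$x{\left(-18 \right)} H{\left(2,2 C{\left(4 \right)} O \right)} = 7 \cdot 0 = 0$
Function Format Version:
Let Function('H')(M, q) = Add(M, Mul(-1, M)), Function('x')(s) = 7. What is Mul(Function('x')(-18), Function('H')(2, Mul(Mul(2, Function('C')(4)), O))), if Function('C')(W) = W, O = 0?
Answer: 0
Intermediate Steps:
Function('H')(M, q) = 0
Mul(Function('x')(-18), Function('H')(2, Mul(Mul(2, Function('C')(4)), O))) = Mul(7, 0) = 0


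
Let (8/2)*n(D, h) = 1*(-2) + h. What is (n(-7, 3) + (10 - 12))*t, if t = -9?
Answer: 63/4 ≈ 15.750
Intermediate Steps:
n(D, h) = -1/2 + h/4 (n(D, h) = (1*(-2) + h)/4 = (-2 + h)/4 = -1/2 + h/4)
(n(-7, 3) + (10 - 12))*t = ((-1/2 + (1/4)*3) + (10 - 12))*(-9) = ((-1/2 + 3/4) - 2)*(-9) = (1/4 - 2)*(-9) = -7/4*(-9) = 63/4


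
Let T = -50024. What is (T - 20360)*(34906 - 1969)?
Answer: -2318237808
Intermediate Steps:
(T - 20360)*(34906 - 1969) = (-50024 - 20360)*(34906 - 1969) = -70384*32937 = -2318237808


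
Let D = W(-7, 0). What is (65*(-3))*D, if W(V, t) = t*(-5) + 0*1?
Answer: 0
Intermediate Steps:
W(V, t) = -5*t (W(V, t) = -5*t + 0 = -5*t)
D = 0 (D = -5*0 = 0)
(65*(-3))*D = (65*(-3))*0 = -195*0 = 0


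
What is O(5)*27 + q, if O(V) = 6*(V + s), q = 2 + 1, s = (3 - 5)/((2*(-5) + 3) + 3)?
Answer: 894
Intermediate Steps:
s = ½ (s = -2/((-10 + 3) + 3) = -2/(-7 + 3) = -2/(-4) = -2*(-¼) = ½ ≈ 0.50000)
q = 3
O(V) = 3 + 6*V (O(V) = 6*(V + ½) = 6*(½ + V) = 3 + 6*V)
O(5)*27 + q = (3 + 6*5)*27 + 3 = (3 + 30)*27 + 3 = 33*27 + 3 = 891 + 3 = 894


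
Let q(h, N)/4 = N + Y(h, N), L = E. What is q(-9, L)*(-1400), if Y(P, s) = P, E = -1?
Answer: 56000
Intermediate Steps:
L = -1
q(h, N) = 4*N + 4*h (q(h, N) = 4*(N + h) = 4*N + 4*h)
q(-9, L)*(-1400) = (4*(-1) + 4*(-9))*(-1400) = (-4 - 36)*(-1400) = -40*(-1400) = 56000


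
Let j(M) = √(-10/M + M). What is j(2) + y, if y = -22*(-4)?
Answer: 88 + I*√3 ≈ 88.0 + 1.732*I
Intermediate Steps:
j(M) = √(M - 10/M)
y = 88
j(2) + y = √(2 - 10/2) + 88 = √(2 - 10*½) + 88 = √(2 - 5) + 88 = √(-3) + 88 = I*√3 + 88 = 88 + I*√3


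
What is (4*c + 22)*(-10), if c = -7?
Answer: 60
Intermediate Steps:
(4*c + 22)*(-10) = (4*(-7) + 22)*(-10) = (-28 + 22)*(-10) = -6*(-10) = 60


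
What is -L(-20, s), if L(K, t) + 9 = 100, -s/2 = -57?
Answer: -91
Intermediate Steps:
s = 114 (s = -2*(-57) = 114)
L(K, t) = 91 (L(K, t) = -9 + 100 = 91)
-L(-20, s) = -1*91 = -91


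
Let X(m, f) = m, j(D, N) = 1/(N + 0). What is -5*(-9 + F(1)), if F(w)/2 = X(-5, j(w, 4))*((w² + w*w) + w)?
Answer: 195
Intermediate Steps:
j(D, N) = 1/N
F(w) = -20*w² - 10*w (F(w) = 2*(-5*((w² + w*w) + w)) = 2*(-5*((w² + w²) + w)) = 2*(-5*(2*w² + w)) = 2*(-5*(w + 2*w²)) = 2*(-10*w² - 5*w) = -20*w² - 10*w)
-5*(-9 + F(1)) = -5*(-9 - 10*1*(1 + 2*1)) = -5*(-9 - 10*1*(1 + 2)) = -5*(-9 - 10*1*3) = -5*(-9 - 30) = -5*(-39) = 195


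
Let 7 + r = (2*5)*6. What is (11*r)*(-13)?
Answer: -7579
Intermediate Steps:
r = 53 (r = -7 + (2*5)*6 = -7 + 10*6 = -7 + 60 = 53)
(11*r)*(-13) = (11*53)*(-13) = 583*(-13) = -7579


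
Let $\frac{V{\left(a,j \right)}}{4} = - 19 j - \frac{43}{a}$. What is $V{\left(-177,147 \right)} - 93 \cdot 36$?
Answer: $- \frac{2569868}{177} \approx -14519.0$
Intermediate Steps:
$V{\left(a,j \right)} = - \frac{172}{a} - 76 j$ ($V{\left(a,j \right)} = 4 \left(- 19 j - \frac{43}{a}\right) = 4 \left(- \frac{43}{a} - 19 j\right) = - \frac{172}{a} - 76 j$)
$V{\left(-177,147 \right)} - 93 \cdot 36 = \left(- \frac{172}{-177} - 11172\right) - 93 \cdot 36 = \left(\left(-172\right) \left(- \frac{1}{177}\right) - 11172\right) - 3348 = \left(\frac{172}{177} - 11172\right) - 3348 = - \frac{1977272}{177} - 3348 = - \frac{2569868}{177}$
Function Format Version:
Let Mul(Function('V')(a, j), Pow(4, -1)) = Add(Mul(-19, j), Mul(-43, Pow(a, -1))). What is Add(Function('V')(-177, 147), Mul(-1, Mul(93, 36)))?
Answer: Rational(-2569868, 177) ≈ -14519.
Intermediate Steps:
Function('V')(a, j) = Add(Mul(-172, Pow(a, -1)), Mul(-76, j)) (Function('V')(a, j) = Mul(4, Add(Mul(-19, j), Mul(-43, Pow(a, -1)))) = Mul(4, Add(Mul(-43, Pow(a, -1)), Mul(-19, j))) = Add(Mul(-172, Pow(a, -1)), Mul(-76, j)))
Add(Function('V')(-177, 147), Mul(-1, Mul(93, 36))) = Add(Add(Mul(-172, Pow(-177, -1)), Mul(-76, 147)), Mul(-1, Mul(93, 36))) = Add(Add(Mul(-172, Rational(-1, 177)), -11172), Mul(-1, 3348)) = Add(Add(Rational(172, 177), -11172), -3348) = Add(Rational(-1977272, 177), -3348) = Rational(-2569868, 177)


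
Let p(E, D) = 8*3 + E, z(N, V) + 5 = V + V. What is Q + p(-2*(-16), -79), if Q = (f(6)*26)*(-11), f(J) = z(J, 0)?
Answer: 1486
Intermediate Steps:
z(N, V) = -5 + 2*V (z(N, V) = -5 + (V + V) = -5 + 2*V)
f(J) = -5 (f(J) = -5 + 2*0 = -5 + 0 = -5)
p(E, D) = 24 + E
Q = 1430 (Q = -5*26*(-11) = -130*(-11) = 1430)
Q + p(-2*(-16), -79) = 1430 + (24 - 2*(-16)) = 1430 + (24 + 32) = 1430 + 56 = 1486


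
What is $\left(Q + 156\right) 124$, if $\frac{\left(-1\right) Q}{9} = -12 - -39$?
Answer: $-10788$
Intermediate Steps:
$Q = -243$ ($Q = - 9 \left(-12 - -39\right) = - 9 \left(-12 + 39\right) = \left(-9\right) 27 = -243$)
$\left(Q + 156\right) 124 = \left(-243 + 156\right) 124 = \left(-87\right) 124 = -10788$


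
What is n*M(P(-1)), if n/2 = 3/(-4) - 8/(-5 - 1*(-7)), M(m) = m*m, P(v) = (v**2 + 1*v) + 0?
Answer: 0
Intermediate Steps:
P(v) = v + v**2 (P(v) = (v**2 + v) + 0 = (v + v**2) + 0 = v + v**2)
M(m) = m**2
n = -19/2 (n = 2*(3/(-4) - 8/(-5 - 1*(-7))) = 2*(3*(-1/4) - 8/(-5 + 7)) = 2*(-3/4 - 8/2) = 2*(-3/4 - 8*1/2) = 2*(-3/4 - 4) = 2*(-19/4) = -19/2 ≈ -9.5000)
n*M(P(-1)) = -19*(1 - 1)**2/2 = -19*(-1*0)**2/2 = -19/2*0**2 = -19/2*0 = 0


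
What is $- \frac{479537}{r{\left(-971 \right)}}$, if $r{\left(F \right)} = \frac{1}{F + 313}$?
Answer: $315535346$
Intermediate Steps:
$r{\left(F \right)} = \frac{1}{313 + F}$
$- \frac{479537}{r{\left(-971 \right)}} = - \frac{479537}{\frac{1}{313 - 971}} = - \frac{479537}{\frac{1}{-658}} = - \frac{479537}{- \frac{1}{658}} = \left(-479537\right) \left(-658\right) = 315535346$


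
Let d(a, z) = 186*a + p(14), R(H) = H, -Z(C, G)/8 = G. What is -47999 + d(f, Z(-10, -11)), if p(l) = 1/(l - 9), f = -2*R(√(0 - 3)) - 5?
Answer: -244644/5 - 372*I*√3 ≈ -48929.0 - 644.32*I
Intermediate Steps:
Z(C, G) = -8*G
f = -5 - 2*I*√3 (f = -2*√(0 - 3) - 5 = -2*I*√3 - 5 = -5 - 2*I*√3 ≈ -5.0 - 3.4641*I)
p(l) = 1/(-9 + l)
d(a, z) = ⅕ + 186*a (d(a, z) = 186*a + 1/(-9 + 14) = 186*a + 1/5 = 186*a + ⅕ = ⅕ + 186*a)
-47999 + d(f, Z(-10, -11)) = -47999 + (⅕ + 186*(-5 - 2*I*√3)) = -47999 + (⅕ + (-930 - 372*I*√3)) = -47999 + (-4649/5 - 372*I*√3) = -244644/5 - 372*I*√3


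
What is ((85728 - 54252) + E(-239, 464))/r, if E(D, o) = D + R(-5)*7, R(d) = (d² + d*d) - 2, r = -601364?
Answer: -31573/601364 ≈ -0.052502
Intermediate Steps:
R(d) = -2 + 2*d² (R(d) = (d² + d²) - 2 = 2*d² - 2 = -2 + 2*d²)
E(D, o) = 336 + D (E(D, o) = D + (-2 + 2*(-5)²)*7 = D + (-2 + 2*25)*7 = D + (-2 + 50)*7 = D + 48*7 = D + 336 = 336 + D)
((85728 - 54252) + E(-239, 464))/r = ((85728 - 54252) + (336 - 239))/(-601364) = (31476 + 97)*(-1/601364) = 31573*(-1/601364) = -31573/601364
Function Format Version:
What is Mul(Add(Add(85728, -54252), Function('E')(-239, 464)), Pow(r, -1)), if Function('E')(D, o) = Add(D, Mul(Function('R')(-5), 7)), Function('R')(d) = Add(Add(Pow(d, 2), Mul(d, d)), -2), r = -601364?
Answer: Rational(-31573, 601364) ≈ -0.052502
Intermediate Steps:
Function('R')(d) = Add(-2, Mul(2, Pow(d, 2))) (Function('R')(d) = Add(Add(Pow(d, 2), Pow(d, 2)), -2) = Add(Mul(2, Pow(d, 2)), -2) = Add(-2, Mul(2, Pow(d, 2))))
Function('E')(D, o) = Add(336, D) (Function('E')(D, o) = Add(D, Mul(Add(-2, Mul(2, Pow(-5, 2))), 7)) = Add(D, Mul(Add(-2, Mul(2, 25)), 7)) = Add(D, Mul(Add(-2, 50), 7)) = Add(D, Mul(48, 7)) = Add(D, 336) = Add(336, D))
Mul(Add(Add(85728, -54252), Function('E')(-239, 464)), Pow(r, -1)) = Mul(Add(Add(85728, -54252), Add(336, -239)), Pow(-601364, -1)) = Mul(Add(31476, 97), Rational(-1, 601364)) = Mul(31573, Rational(-1, 601364)) = Rational(-31573, 601364)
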